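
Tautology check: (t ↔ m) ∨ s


Build the truth table over {m, s, t}:
m | s | t | φ
-------------
F | F | F | T
T | F | F | F
F | T | F | T
T | T | F | T
F | F | T | F
T | F | T | T
F | T | T | T
T | T | T | T
Counterexample at row 2: with m=T, s=F, t=F, the formula is F.

No, it is not a tautology.


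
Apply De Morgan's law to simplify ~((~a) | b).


De Morgan: the negation of a disjunction is the conjunction of the negations.
Distribute ~ across |, flipping it to &, and negate each literal.

a & (~b)


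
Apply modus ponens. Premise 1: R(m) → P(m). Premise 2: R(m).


Modus ponens: from (P → Q) and P, infer Q.
P = 'R(m)' is asserted, and P → Q holds, so Q follows.

P(m).


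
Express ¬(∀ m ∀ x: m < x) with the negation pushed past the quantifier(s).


Negation flips each quantifier (∀↔∃) and negates the inner predicate.
¬(∀ m ∀ x: φ) = ∃ m ∃ x: ¬φ.

∃ m ∃ x: ¬(m < x)


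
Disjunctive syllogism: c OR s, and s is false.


Disjunctive syllogism: from (P ∨ Q) and ¬P, infer Q.
One disjunct, 's', is ruled out; the other must hold.

c


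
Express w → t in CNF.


Step 1: Rewrite w → t as ¬w ∨ t.

(¬w) ∨ t


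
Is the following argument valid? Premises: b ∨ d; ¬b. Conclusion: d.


This matches the form of disjunctive syllogism: the conclusion follows in every model of the premises.

Valid.


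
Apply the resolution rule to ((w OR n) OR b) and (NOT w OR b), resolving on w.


The clauses contain complementary literals w and NOTw.
Resolution eliminates this pair and disjoins the remaining literals (merging duplicates).

(b OR n)


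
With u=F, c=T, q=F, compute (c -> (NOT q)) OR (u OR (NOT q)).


Substitute u=F, c=T, q=F:
NOT q = T
c -> (NOT q) = T -> T = T
NOT q = T
u OR (NOT q) = F OR T = T
(c -> (NOT q)) OR (u OR (NOT q)) = T OR T = T

T


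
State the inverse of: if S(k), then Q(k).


The inverse of (P → Q) is (¬P → ¬Q). It is equivalent to the converse, not to the original.
Here P = 'S(k)' and Q = 'Q(k)'.

If not (S(k)), then not (Q(k)).


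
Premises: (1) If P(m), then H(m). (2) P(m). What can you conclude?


Modus ponens: from (P → Q) and P, infer Q.
P = 'P(m)' is asserted, and P → Q holds, so Q follows.

H(m).


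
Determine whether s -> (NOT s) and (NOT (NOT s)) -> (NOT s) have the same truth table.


Compare truth tables:
s | φ | ψ
---------
F | T | T
T | F | F
The columns φ and ψ agree on every row.

Yes, they are logically equivalent.


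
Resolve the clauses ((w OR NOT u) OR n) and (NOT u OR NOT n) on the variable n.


The clauses contain complementary literals n and NOTn.
Resolution eliminates this pair and disjoins the remaining literals (merging duplicates).

(NOT u OR w)


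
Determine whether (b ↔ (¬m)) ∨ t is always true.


Build the truth table over {b, m, t}:
b | m | t | φ
-------------
F | F | F | F
T | F | F | T
F | T | F | T
T | T | F | F
F | F | T | T
T | F | T | T
F | T | T | T
T | T | T | T
Counterexample at row 1: with b=F, m=F, t=F, the formula is F.

No, it is not a tautology.


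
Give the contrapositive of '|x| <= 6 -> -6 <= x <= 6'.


The contrapositive of (P → Q) is (¬Q → ¬P); it is logically equivalent to the original.
Here P = '|x| <= 6' and Q = '-6 <= x <= 6'.

If not (-6 <= x <= 6), then not (|x| <= 6).


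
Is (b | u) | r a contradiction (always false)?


Truth table over {b, r, u}:
b | r | u | φ
-------------
False | False | False | False
True | False | False | True
False | True | False | True
True | True | False | True
False | False | True | True
True | False | True | True
False | True | True | True
True | True | True | True
Satisfying assignment at row 2: b=True, r=False, u=False gives True.

No, it is not a contradiction.


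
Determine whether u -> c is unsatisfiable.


Truth table over {c, u}:
c | u | φ
---------
F | F | T
T | F | T
F | T | F
T | T | T
Satisfying assignment at row 1: c=F, u=F gives T.

No, it is not a contradiction.


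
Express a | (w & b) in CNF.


Step 1: Distribute ∨ over ∧: a ∨ (w ∧ b) = (a ∨ w) ∧ (a ∨ b).

(a | w) & (a | b)


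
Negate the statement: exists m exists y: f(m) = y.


Negation flips each quantifier (∀↔∃) and negates the inner predicate.
¬(exists m exists y: φ) = forall m forall y: ¬φ.

forall m forall y: ~(f(m) = y)


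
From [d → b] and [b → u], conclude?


Hypothetical syllogism: from (P → Q) and (Q → R), infer (P → R).
Chain the two implications through the shared middle term 'b'.

d → u


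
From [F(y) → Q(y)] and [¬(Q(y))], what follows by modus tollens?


Modus tollens: from (P → Q) and ¬Q, infer ¬P.
Q = 'Q(y)' is denied; since P → Q, P must also fail.

Not (F(y)).


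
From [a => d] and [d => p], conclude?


Hypothetical syllogism: from (P → Q) and (Q → R), infer (P → R).
Chain the two implications through the shared middle term 'd'.

a => p


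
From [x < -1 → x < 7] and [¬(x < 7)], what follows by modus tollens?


Modus tollens: from (P → Q) and ¬Q, infer ¬P.
Q = 'x < 7' is denied; since P → Q, P must also fail.

Not (x < -1).


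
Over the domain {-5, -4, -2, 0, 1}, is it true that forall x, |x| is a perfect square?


Evaluate the predicate on each element: -5:False, -4:True, -2:False, 0:True, 1:True.
Counterexample x = -5 fails the predicate.

False


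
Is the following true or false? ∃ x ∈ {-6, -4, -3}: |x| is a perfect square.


Evaluate the predicate on each element: -6:F, -4:T, -3:F.
Witness x = -4 satisfies the predicate.

T


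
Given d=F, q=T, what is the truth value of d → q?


Implication is false only when antecedent is true and consequent is false.
Substitute: d=F, q=T.
F → T evaluates to T.

T


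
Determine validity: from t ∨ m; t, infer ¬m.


This is affirming a disjunct (fallacy). There exist truth assignments where the premises are all true but the conclusion is false.

Invalid.


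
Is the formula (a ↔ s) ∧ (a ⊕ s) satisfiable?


Check all 4 assignments over {a, s}:
a | s | φ
---------
F | F | F
T | F | F
F | T | F
T | T | F
No assignment makes the formula true.

Unsatisfiable.


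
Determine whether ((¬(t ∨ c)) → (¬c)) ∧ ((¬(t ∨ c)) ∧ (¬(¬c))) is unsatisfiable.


Truth table over {c, t}:
c | t | φ
---------
F | F | F
T | F | F
F | T | F
T | T | F
Every row is false.

Yes, it is a contradiction.


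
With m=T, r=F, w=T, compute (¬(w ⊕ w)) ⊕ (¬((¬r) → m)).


Substitute m=T, r=F, w=T:
w ⊕ w = T ⊕ T = F
¬(w ⊕ w) = T
¬r = T
(¬r) → m = T → T = T
¬((¬r) → m) = F
(¬(w ⊕ w)) ⊕ (¬((¬r) → m)) = T ⊕ F = T

T


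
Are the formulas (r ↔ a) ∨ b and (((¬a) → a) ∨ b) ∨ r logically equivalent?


Compare truth tables:
a | b | r | φ | ψ
-----------------
F | F | F | T | F
T | F | F | F | T
F | T | F | T | T
T | T | F | T | T
F | F | T | F | T
T | F | T | T | T
F | T | T | T | T
T | T | T | T | T
They differ at row 1 (a=F, b=F, r=F): φ=T but ψ=F.

No, they are not logically equivalent.


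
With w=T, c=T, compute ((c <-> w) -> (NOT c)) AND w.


Substitute w=T, c=T:
c <-> w = T <-> T = T
NOT c = F
(c <-> w) -> (NOT c) = T -> F = F
((c <-> w) -> (NOT c)) AND w = F AND T = F

F


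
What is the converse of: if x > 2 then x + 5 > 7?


The converse of (P → Q) is (Q → P). It is not in general equivalent to the original.
Here P = 'x > 2' and Q = 'x + 5 > 7'.

If x + 5 > 7, then x > 2.


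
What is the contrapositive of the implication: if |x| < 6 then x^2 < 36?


The contrapositive of (P → Q) is (¬Q → ¬P); it is logically equivalent to the original.
Here P = '|x| < 6' and Q = 'x^2 < 36'.

If not (x^2 < 36), then not (|x| < 6).


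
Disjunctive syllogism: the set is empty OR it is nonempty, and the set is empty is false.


Disjunctive syllogism: from (P ∨ Q) and ¬P, infer Q.
One disjunct, 'the set is empty', is ruled out; the other must hold.

it is nonempty


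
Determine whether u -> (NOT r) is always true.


Build the truth table over {r, u}:
r | u | φ
---------
F | F | T
T | F | T
F | T | T
T | T | F
Counterexample at row 4: with r=T, u=T, the formula is F.

No, it is not a tautology.


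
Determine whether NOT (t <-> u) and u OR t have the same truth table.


Compare truth tables:
t | u | φ | ψ
-------------
F | F | F | F
T | F | T | T
F | T | T | T
T | T | F | T
They differ at row 4 (t=T, u=T): φ=F but ψ=T.

No, they are not logically equivalent.


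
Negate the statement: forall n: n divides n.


¬(forall x: φ) = exists x: ¬φ, and ¬(exists x: φ) = forall x: ¬φ.
Apply to the universal statement.

exists n: ~(n divides n)


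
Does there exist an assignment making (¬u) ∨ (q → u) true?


Search for a satisfying assignment over {q, u}.
Try q=F, u=F: the formula evaluates to T.
A satisfying assignment exists.

Satisfiable.


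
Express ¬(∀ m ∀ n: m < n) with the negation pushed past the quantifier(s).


Negation flips each quantifier (∀↔∃) and negates the inner predicate.
¬(∀ m ∀ n: φ) = ∃ m ∃ n: ¬φ.

∃ m ∃ n: ¬(m < n)


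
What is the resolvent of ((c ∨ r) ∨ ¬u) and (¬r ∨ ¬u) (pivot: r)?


The clauses contain complementary literals r and ¬r.
Resolution eliminates this pair and disjoins the remaining literals (merging duplicates).

(¬u ∨ c)


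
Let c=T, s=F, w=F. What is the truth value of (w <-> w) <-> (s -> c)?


Substitute c=T, s=F, w=F:
w <-> w = F <-> F = T
s -> c = F -> T = T
(w <-> w) <-> (s -> c) = T <-> T = T

T


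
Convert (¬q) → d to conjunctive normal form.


Step 1: Rewrite (¬q) → d as ¬(¬q) ∨ d.
Step 2: Eliminate any double negations (¬¬X = X).

q ∨ d


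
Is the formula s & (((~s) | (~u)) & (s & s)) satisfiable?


Search for a satisfying assignment over {s, u}.
Try s=True, u=False: the formula evaluates to True.
A satisfying assignment exists.

Satisfiable.


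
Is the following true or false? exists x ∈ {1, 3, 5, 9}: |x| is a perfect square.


Evaluate the predicate on each element: 1:True, 3:False, 5:False, 9:True.
Witness x = 1 satisfies the predicate.

True


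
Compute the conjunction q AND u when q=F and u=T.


Conjunction is true only when both operands are true.
Substitute: q=F, u=T.
F AND T evaluates to F.

F


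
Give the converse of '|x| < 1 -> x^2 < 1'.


The converse of (P → Q) is (Q → P). It is not in general equivalent to the original.
Here P = '|x| < 1' and Q = 'x^2 < 1'.

If x^2 < 1, then |x| < 1.


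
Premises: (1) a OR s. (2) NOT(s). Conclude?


Disjunctive syllogism: from (P ∨ Q) and ¬P, infer Q.
One disjunct, 's', is ruled out; the other must hold.

a


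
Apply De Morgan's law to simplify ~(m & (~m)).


De Morgan: the negation of a conjunction is the disjunction of the negations.
Distribute ~ across &, flipping it to |, and negate each literal.

(~m) | m


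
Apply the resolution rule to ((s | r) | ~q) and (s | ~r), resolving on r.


The clauses contain complementary literals r and ~r.
Resolution eliminates this pair and disjoins the remaining literals (merging duplicates).

(~q | s)


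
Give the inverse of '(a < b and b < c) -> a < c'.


The inverse of (P → Q) is (¬P → ¬Q). It is equivalent to the converse, not to the original.
Here P = '(a < b and b < c)' and Q = 'a < c'.

If not ((a < b and b < c)), then not (a < c).


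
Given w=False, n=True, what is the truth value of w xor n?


Exclusive or is true when exactly one operand is true.
Substitute: w=False, n=True.
False xor True evaluates to True.

True


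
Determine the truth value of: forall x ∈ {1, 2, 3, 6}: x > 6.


Evaluate the predicate on each element: 1:False, 2:False, 3:False, 6:False.
Counterexample x = 1 fails the predicate.

False


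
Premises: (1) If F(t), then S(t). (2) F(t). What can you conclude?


Modus ponens: from (P → Q) and P, infer Q.
P = 'F(t)' is asserted, and P → Q holds, so Q follows.

S(t).


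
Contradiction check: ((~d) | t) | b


Truth table over {b, d, t}:
b | d | t | φ
-------------
False | False | False | True
True | False | False | True
False | True | False | False
True | True | False | True
False | False | True | True
True | False | True | True
False | True | True | True
True | True | True | True
Satisfying assignment at row 1: b=False, d=False, t=False gives True.

No, it is not a contradiction.


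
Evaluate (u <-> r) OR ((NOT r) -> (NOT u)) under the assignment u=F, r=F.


Substitute u=F, r=F:
u <-> r = F <-> F = T
NOT r = T
NOT u = T
(NOT r) -> (NOT u) = T -> T = T
(u <-> r) OR ((NOT r) -> (NOT u)) = T OR T = T

T


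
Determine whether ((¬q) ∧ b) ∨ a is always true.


Build the truth table over {a, b, q}:
a | b | q | φ
-------------
F | F | F | F
T | F | F | T
F | T | F | T
T | T | F | T
F | F | T | F
T | F | T | T
F | T | T | F
T | T | T | T
Counterexample at row 1: with a=F, b=F, q=F, the formula is F.

No, it is not a tautology.


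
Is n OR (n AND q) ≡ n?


Compare truth tables:
n | q | φ | ψ
-------------
F | F | F | F
T | F | T | T
F | T | F | F
T | T | T | T
The columns φ and ψ agree on every row.

Yes, they are logically equivalent.


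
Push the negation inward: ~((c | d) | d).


De Morgan: the negation of a disjunction is the conjunction of the negations.
Distribute ~ across |, flipping it to &, and negate each literal.

((~c) & (~d)) & (~d)


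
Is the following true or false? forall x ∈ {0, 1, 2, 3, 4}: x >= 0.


Evaluate the predicate on each element: 0:True, 1:True, 2:True, 3:True, 4:True.
Every element satisfies the predicate.

True


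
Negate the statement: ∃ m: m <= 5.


¬(∀ x: φ) = ∃ x: ¬φ, and ¬(∃ x: φ) = ∀ x: ¬φ.
Apply to the existential statement.

∀ m: ¬(m <= 5)


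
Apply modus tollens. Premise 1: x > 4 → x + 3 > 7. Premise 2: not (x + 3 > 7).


Modus tollens: from (P → Q) and ¬Q, infer ¬P.
Q = 'x + 3 > 7' is denied; since P → Q, P must also fail.

Not (x > 4).


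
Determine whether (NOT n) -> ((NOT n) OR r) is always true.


Build the truth table over {n, r}:
n | r | φ
---------
F | F | T
T | F | T
F | T | T
T | T | T
Every row evaluates to true.

Yes, it is a tautology.


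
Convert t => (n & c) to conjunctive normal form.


Step 1: Rewrite t → (n ∧ c) as ¬t ∨ (n ∧ c).
Step 2: Distribute ∨ over ∧.

((~t) | n) & ((~t) | c)


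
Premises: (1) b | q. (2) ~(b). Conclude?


Disjunctive syllogism: from (P ∨ Q) and ¬P, infer Q.
One disjunct, 'b', is ruled out; the other must hold.

q


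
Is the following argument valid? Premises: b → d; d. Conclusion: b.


This is affirming the consequent (fallacy). There exist truth assignments where the premises are all true but the conclusion is false.

Invalid.


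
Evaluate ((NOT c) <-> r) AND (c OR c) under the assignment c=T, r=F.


Substitute c=T, r=F:
NOT c = F
(NOT c) <-> r = F <-> F = T
c OR c = T OR T = T
((NOT c) <-> r) AND (c OR c) = T AND T = T

T


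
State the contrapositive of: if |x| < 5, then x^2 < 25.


The contrapositive of (P → Q) is (¬Q → ¬P); it is logically equivalent to the original.
Here P = '|x| < 5' and Q = 'x^2 < 25'.

If not (x^2 < 25), then not (|x| < 5).


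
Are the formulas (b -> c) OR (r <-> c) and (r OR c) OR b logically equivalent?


Compare truth tables:
b | c | r | φ | ψ
-----------------
F | F | F | T | F
T | F | F | T | T
F | T | F | T | T
T | T | F | T | T
F | F | T | T | T
T | F | T | F | T
F | T | T | T | T
T | T | T | T | T
They differ at row 1 (b=F, c=F, r=F): φ=T but ψ=F.

No, they are not logically equivalent.


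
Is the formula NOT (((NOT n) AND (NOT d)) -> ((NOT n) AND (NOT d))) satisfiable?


Check all 4 assignments over {d, n}:
d | n | φ
---------
F | F | F
T | F | F
F | T | F
T | T | F
No assignment makes the formula true.

Unsatisfiable.


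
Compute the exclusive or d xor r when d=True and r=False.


Exclusive or is true when exactly one operand is true.
Substitute: d=True, r=False.
True xor False evaluates to True.

True


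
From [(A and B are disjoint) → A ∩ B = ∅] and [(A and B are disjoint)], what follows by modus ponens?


Modus ponens: from (P → Q) and P, infer Q.
P = '(A and B are disjoint)' is asserted, and P → Q holds, so Q follows.

A ∩ B = ∅.


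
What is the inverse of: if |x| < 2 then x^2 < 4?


The inverse of (P → Q) is (¬P → ¬Q). It is equivalent to the converse, not to the original.
Here P = '|x| < 2' and Q = 'x^2 < 4'.

If not (|x| < 2), then not (x^2 < 4).


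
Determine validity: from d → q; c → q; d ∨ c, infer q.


This matches the form of proof by cases: the conclusion follows in every model of the premises.

Valid.


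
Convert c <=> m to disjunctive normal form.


Step 1: c ↔ m is true exactly when both agree: (c ∧ m) ∨ (¬c ∧ ¬m).

(c & m) | ((~c) & (~m))


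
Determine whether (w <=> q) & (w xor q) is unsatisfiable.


Truth table over {q, w}:
q | w | φ
---------
False | False | False
True | False | False
False | True | False
True | True | False
Every row is false.

Yes, it is a contradiction.


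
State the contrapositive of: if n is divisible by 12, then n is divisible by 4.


The contrapositive of (P → Q) is (¬Q → ¬P); it is logically equivalent to the original.
Here P = 'n is divisible by 12' and Q = 'n is divisible by 4'.

If not (n is divisible by 4), then not (n is divisible by 12).


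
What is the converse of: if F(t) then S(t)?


The converse of (P → Q) is (Q → P). It is not in general equivalent to the original.
Here P = 'F(t)' and Q = 'S(t)'.

If S(t), then F(t).


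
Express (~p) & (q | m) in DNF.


Step 1: Distribute ∧ over ∨: (¬p) ∧ (q ∨ m) = ((¬p) ∧ q) ∨ ((¬p) ∧ m).

((~p) & q) | ((~p) & m)


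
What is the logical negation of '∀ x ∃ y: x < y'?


Negation flips each quantifier (∀↔∃) and negates the inner predicate.
¬(∀ x ∃ y: φ) = ∃ x ∀ y: ¬φ.

∃ x ∀ y: ¬(x < y)


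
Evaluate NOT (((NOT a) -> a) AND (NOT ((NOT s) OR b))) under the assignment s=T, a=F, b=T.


Substitute s=T, a=F, b=T:
NOT a = T
(NOT a) -> a = T -> F = F
NOT s = F
(NOT s) OR b = F OR T = T
NOT ((NOT s) OR b) = F
((NOT a) -> a) AND (NOT ((NOT s) OR b)) = F AND F = F
NOT (((NOT a) -> a) AND (NOT ((NOT s) OR b))) = T

T


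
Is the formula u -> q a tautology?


Build the truth table over {q, u}:
q | u | φ
---------
F | F | T
T | F | T
F | T | F
T | T | T
Counterexample at row 3: with q=F, u=T, the formula is F.

No, it is not a tautology.


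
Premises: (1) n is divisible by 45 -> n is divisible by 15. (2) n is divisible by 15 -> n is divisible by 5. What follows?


Hypothetical syllogism: from (P → Q) and (Q → R), infer (P → R).
Chain the two implications through the shared middle term 'n is divisible by 15'.

n is divisible by 45 -> n is divisible by 5


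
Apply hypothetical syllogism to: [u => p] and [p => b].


Hypothetical syllogism: from (P → Q) and (Q → R), infer (P → R).
Chain the two implications through the shared middle term 'p'.

u => b


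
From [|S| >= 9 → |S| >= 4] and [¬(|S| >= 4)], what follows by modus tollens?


Modus tollens: from (P → Q) and ¬Q, infer ¬P.
Q = '|S| >= 4' is denied; since P → Q, P must also fail.

Not (|S| >= 9).


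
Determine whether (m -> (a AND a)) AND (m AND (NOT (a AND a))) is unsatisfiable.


Truth table over {a, m}:
a | m | φ
---------
F | F | F
T | F | F
F | T | F
T | T | F
Every row is false.

Yes, it is a contradiction.


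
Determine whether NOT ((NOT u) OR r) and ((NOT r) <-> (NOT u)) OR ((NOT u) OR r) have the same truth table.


Compare truth tables:
r | u | φ | ψ
-------------
F | F | F | T
T | F | F | T
F | T | T | F
T | T | F | T
They differ at row 1 (r=F, u=F): φ=F but ψ=T.

No, they are not logically equivalent.


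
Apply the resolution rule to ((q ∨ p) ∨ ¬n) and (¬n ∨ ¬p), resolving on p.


The clauses contain complementary literals p and ¬p.
Resolution eliminates this pair and disjoins the remaining literals (merging duplicates).

(¬n ∨ q)


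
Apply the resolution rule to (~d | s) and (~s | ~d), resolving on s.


The clauses contain complementary literals s and ~s.
Resolution eliminates this pair and disjoins the remaining literals (merging duplicates).

~d


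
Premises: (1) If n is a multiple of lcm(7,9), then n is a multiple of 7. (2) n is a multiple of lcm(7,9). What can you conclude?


Modus ponens: from (P → Q) and P, infer Q.
P = 'n is a multiple of lcm(7,9)' is asserted, and P → Q holds, so Q follows.

n is a multiple of 7.


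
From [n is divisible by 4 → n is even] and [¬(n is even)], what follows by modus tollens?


Modus tollens: from (P → Q) and ¬Q, infer ¬P.
Q = 'n is even' is denied; since P → Q, P must also fail.

Not (n is divisible by 4).


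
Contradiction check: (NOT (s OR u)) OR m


Truth table over {m, s, u}:
m | s | u | φ
-------------
F | F | F | T
T | F | F | T
F | T | F | F
T | T | F | T
F | F | T | F
T | F | T | T
F | T | T | F
T | T | T | T
Satisfying assignment at row 1: m=F, s=F, u=F gives T.

No, it is not a contradiction.


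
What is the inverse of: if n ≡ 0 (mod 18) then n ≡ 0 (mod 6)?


The inverse of (P → Q) is (¬P → ¬Q). It is equivalent to the converse, not to the original.
Here P = 'n ≡ 0 (mod 18)' and Q = 'n ≡ 0 (mod 6)'.

If not (n ≡ 0 (mod 18)), then not (n ≡ 0 (mod 6)).


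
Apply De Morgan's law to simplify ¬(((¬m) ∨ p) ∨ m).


De Morgan: the negation of a disjunction is the conjunction of the negations.
Distribute ¬ across ∨, flipping it to ∧, and negate each literal.

(m ∧ (¬p)) ∧ (¬m)


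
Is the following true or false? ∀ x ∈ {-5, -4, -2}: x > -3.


Evaluate the predicate on each element: -5:F, -4:F, -2:T.
Counterexample x = -5 fails the predicate.

F


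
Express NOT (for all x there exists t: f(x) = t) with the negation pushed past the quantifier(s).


Negation flips each quantifier (∀↔∃) and negates the inner predicate.
¬(for all x there exists t: φ) = there exists x for all t: ¬φ.

there exists x for all t: NOT(f(x) = t)


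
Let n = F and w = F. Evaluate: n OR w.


Disjunction is false only when both operands are false.
Substitute: n=F, w=F.
F OR F evaluates to F.

F


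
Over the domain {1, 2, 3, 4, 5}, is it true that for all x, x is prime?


Evaluate the predicate on each element: 1:F, 2:T, 3:T, 4:F, 5:T.
Counterexample x = 1 fails the predicate.

F


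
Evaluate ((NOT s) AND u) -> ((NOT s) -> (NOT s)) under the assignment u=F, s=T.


Substitute u=F, s=T:
NOT s = F
(NOT s) AND u = F AND F = F
NOT s = F
NOT s = F
(NOT s) -> (NOT s) = F -> F = T
((NOT s) AND u) -> ((NOT s) -> (NOT s)) = F -> T = T

T


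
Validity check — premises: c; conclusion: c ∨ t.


This matches the form of disjunction introduction: the conclusion follows in every model of the premises.

Valid.


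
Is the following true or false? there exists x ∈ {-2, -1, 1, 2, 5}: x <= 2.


Evaluate the predicate on each element: -2:T, -1:T, 1:T, 2:T, 5:F.
Witness x = -2 satisfies the predicate.

T


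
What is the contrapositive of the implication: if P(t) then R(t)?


The contrapositive of (P → Q) is (¬Q → ¬P); it is logically equivalent to the original.
Here P = 'P(t)' and Q = 'R(t)'.

If not (R(t)), then not (P(t)).


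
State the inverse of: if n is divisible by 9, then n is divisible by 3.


The inverse of (P → Q) is (¬P → ¬Q). It is equivalent to the converse, not to the original.
Here P = 'n is divisible by 9' and Q = 'n is divisible by 3'.

If not (n is divisible by 9), then not (n is divisible by 3).


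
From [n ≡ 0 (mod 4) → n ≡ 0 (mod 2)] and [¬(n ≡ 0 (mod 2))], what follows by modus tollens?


Modus tollens: from (P → Q) and ¬Q, infer ¬P.
Q = 'n ≡ 0 (mod 2)' is denied; since P → Q, P must also fail.

Not (n ≡ 0 (mod 4)).


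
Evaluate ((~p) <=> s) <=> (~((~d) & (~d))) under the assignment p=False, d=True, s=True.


Substitute p=False, d=True, s=True:
~p = True
(~p) <=> s = True <=> True = True
~d = False
~d = False
(~d) & (~d) = False & False = False
~((~d) & (~d)) = True
((~p) <=> s) <=> (~((~d) & (~d))) = True <=> True = True

True


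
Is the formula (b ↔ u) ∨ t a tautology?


Build the truth table over {b, t, u}:
b | t | u | φ
-------------
F | F | F | T
T | F | F | F
F | T | F | T
T | T | F | T
F | F | T | F
T | F | T | T
F | T | T | T
T | T | T | T
Counterexample at row 2: with b=T, t=F, u=F, the formula is F.

No, it is not a tautology.


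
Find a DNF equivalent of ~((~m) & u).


Step 1: Apply De Morgan: ¬((¬m) ∧ u) = ¬(¬m) ∨ ¬u.
Step 2: Eliminate any double negations (¬¬X = X).

m | (~u)


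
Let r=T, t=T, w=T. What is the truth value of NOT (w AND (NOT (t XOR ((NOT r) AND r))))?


Substitute r=T, t=T, w=T:
NOT r = F
(NOT r) AND r = F AND T = F
t XOR ((NOT r) AND r) = T XOR F = T
NOT (t XOR ((NOT r) AND r)) = F
w AND (NOT (t XOR ((NOT r) AND r))) = T AND F = F
NOT (w AND (NOT (t XOR ((NOT r) AND r)))) = T

T


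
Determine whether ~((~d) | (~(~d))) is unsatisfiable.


Truth table over {d}:
d | φ
-----
False | False
True | False
Every row is false.

Yes, it is a contradiction.


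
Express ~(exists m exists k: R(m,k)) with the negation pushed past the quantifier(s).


Negation flips each quantifier (∀↔∃) and negates the inner predicate.
¬(exists m exists k: φ) = forall m forall k: ¬φ.

forall m forall k: ~(R(m,k))


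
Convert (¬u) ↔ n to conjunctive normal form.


Step 1: Rewrite (¬u) ↔ n as ((¬u) → n) ∧ (n → (¬u)).
Step 2: Rewrite each implication as a disjunction.
Step 3: Eliminate any double negations (¬¬X = X).

(u ∨ n) ∧ ((¬n) ∨ (¬u))


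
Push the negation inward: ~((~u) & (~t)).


De Morgan: the negation of a conjunction is the disjunction of the negations.
Distribute ~ across &, flipping it to |, and negate each literal.

u | t


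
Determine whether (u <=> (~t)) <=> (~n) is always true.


Build the truth table over {n, t, u}:
n | t | u | φ
-------------
False | False | False | False
True | False | False | True
False | True | False | True
True | True | False | False
False | False | True | True
True | False | True | False
False | True | True | False
True | True | True | True
Counterexample at row 1: with n=False, t=False, u=False, the formula is False.

No, it is not a tautology.


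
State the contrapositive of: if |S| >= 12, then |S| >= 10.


The contrapositive of (P → Q) is (¬Q → ¬P); it is logically equivalent to the original.
Here P = '|S| >= 12' and Q = '|S| >= 10'.

If not (|S| >= 10), then not (|S| >= 12).


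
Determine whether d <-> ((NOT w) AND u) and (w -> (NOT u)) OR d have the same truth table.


Compare truth tables:
d | u | w | φ | ψ
-----------------
F | F | F | T | T
T | F | F | F | T
F | T | F | F | T
T | T | F | T | T
F | F | T | T | T
T | F | T | F | T
F | T | T | T | F
T | T | T | F | T
They differ at row 2 (d=T, u=F, w=F): φ=F but ψ=T.

No, they are not logically equivalent.


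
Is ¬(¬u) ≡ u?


Compare truth tables:
u | φ | ψ
---------
F | F | F
T | T | T
The columns φ and ψ agree on every row.

Yes, they are logically equivalent.


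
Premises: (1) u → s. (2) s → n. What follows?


Hypothetical syllogism: from (P → Q) and (Q → R), infer (P → R).
Chain the two implications through the shared middle term 's'.

u → n


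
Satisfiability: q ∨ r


Search for a satisfying assignment over {q, r}.
Try q=T, r=F: the formula evaluates to T.
A satisfying assignment exists.

Satisfiable.


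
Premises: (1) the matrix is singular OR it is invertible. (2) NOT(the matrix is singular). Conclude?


Disjunctive syllogism: from (P ∨ Q) and ¬P, infer Q.
One disjunct, 'the matrix is singular', is ruled out; the other must hold.

it is invertible


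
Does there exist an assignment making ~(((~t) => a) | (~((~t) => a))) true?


Check all 4 assignments over {a, t}:
a | t | φ
---------
False | False | False
True | False | False
False | True | False
True | True | False
No assignment makes the formula true.

Unsatisfiable.


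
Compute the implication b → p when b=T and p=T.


Implication is false only when antecedent is true and consequent is false.
Substitute: b=T, p=T.
T → T evaluates to T.

T


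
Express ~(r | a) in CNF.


Step 1: Apply De Morgan: ¬(r ∨ a) = ¬r ∧ ¬a.

(~r) & (~a)


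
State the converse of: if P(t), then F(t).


The converse of (P → Q) is (Q → P). It is not in general equivalent to the original.
Here P = 'P(t)' and Q = 'F(t)'.

If F(t), then P(t).


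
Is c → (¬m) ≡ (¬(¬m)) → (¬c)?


Compare truth tables:
c | m | φ | ψ
-------------
F | F | T | T
T | F | T | T
F | T | T | T
T | T | F | F
The columns φ and ψ agree on every row.

Yes, they are logically equivalent.


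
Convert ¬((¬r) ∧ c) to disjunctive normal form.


Step 1: Apply De Morgan: ¬((¬r) ∧ c) = ¬(¬r) ∨ ¬c.
Step 2: Eliminate any double negations (¬¬X = X).

r ∨ (¬c)


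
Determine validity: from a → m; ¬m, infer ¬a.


This matches the form of modus tollens: the conclusion follows in every model of the premises.

Valid.


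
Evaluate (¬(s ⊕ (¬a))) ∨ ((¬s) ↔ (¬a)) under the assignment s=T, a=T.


Substitute s=T, a=T:
¬a = F
s ⊕ (¬a) = T ⊕ F = T
¬(s ⊕ (¬a)) = F
¬s = F
¬a = F
(¬s) ↔ (¬a) = F ↔ F = T
(¬(s ⊕ (¬a))) ∨ ((¬s) ↔ (¬a)) = F ∨ T = T

T


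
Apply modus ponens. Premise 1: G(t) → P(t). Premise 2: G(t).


Modus ponens: from (P → Q) and P, infer Q.
P = 'G(t)' is asserted, and P → Q holds, so Q follows.

P(t).


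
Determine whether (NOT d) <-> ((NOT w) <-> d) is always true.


Build the truth table over {d, w}:
d | w | φ
---------
F | F | F
T | F | F
F | T | T
T | T | T
Counterexample at row 1: with d=F, w=F, the formula is F.

No, it is not a tautology.


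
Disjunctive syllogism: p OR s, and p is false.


Disjunctive syllogism: from (P ∨ Q) and ¬P, infer Q.
One disjunct, 'p', is ruled out; the other must hold.

s


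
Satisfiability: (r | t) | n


Search for a satisfying assignment over {n, r, t}.
Try n=True, r=False, t=False: the formula evaluates to True.
A satisfying assignment exists.

Satisfiable.


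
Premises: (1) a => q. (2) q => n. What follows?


Hypothetical syllogism: from (P → Q) and (Q → R), infer (P → R).
Chain the two implications through the shared middle term 'q'.

a => n


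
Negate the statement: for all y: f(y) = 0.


¬(for all x: φ) = there exists x: ¬φ, and ¬(there exists x: φ) = for all x: ¬φ.
Apply to the universal statement.

there exists y: NOT(f(y) = 0)


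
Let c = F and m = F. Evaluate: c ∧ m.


Conjunction is true only when both operands are true.
Substitute: c=F, m=F.
F ∧ F evaluates to F.

F


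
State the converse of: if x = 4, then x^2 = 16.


The converse of (P → Q) is (Q → P). It is not in general equivalent to the original.
Here P = 'x = 4' and Q = 'x^2 = 16'.

If x^2 = 16, then x = 4.


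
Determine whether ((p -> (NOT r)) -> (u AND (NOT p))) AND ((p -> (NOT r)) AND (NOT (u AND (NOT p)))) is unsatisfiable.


Truth table over {p, r, u}:
p | r | u | φ
-------------
F | F | F | F
T | F | F | F
F | T | F | F
T | T | F | F
F | F | T | F
T | F | T | F
F | T | T | F
T | T | T | F
Every row is false.

Yes, it is a contradiction.


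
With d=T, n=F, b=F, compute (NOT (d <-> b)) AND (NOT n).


Substitute d=T, n=F, b=F:
d <-> b = T <-> F = F
NOT (d <-> b) = T
NOT n = T
(NOT (d <-> b)) AND (NOT n) = T AND T = T

T


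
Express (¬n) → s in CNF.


Step 1: Rewrite (¬n) → s as ¬(¬n) ∨ s.
Step 2: Eliminate any double negations (¬¬X = X).

n ∨ s


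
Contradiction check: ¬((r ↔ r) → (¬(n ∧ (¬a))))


Truth table over {a, n, r}:
a | n | r | φ
-------------
F | F | F | F
T | F | F | F
F | T | F | T
T | T | F | F
F | F | T | F
T | F | T | F
F | T | T | T
T | T | T | F
Satisfying assignment at row 3: a=F, n=T, r=F gives T.

No, it is not a contradiction.


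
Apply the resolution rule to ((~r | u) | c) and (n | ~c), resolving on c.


The clauses contain complementary literals c and ~c.
Resolution eliminates this pair and disjoins the remaining literals (merging duplicates).

((u | ~r) | n)


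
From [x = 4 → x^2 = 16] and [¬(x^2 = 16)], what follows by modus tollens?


Modus tollens: from (P → Q) and ¬Q, infer ¬P.
Q = 'x^2 = 16' is denied; since P → Q, P must also fail.

Not (x = 4).


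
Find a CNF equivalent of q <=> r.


Step 1: Rewrite q ↔ r as (q → r) ∧ (r → q).
Step 2: Rewrite each implication as a disjunction.

((~q) | r) & ((~r) | q)


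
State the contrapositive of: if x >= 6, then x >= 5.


The contrapositive of (P → Q) is (¬Q → ¬P); it is logically equivalent to the original.
Here P = 'x >= 6' and Q = 'x >= 5'.

If not (x >= 5), then not (x >= 6).


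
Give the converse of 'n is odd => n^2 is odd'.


The converse of (P → Q) is (Q → P). It is not in general equivalent to the original.
Here P = 'n is odd' and Q = 'n^2 is odd'.

If n^2 is odd, then n is odd.


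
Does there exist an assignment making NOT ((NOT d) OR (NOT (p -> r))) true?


Search for a satisfying assignment over {d, p, r}.
Try d=T, p=F, r=F: the formula evaluates to T.
A satisfying assignment exists.

Satisfiable.


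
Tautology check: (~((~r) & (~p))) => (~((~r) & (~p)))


Build the truth table over {p, r}:
p | r | φ
---------
False | False | True
True | False | True
False | True | True
True | True | True
Every row evaluates to true.

Yes, it is a tautology.


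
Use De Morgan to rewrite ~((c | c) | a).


De Morgan: the negation of a disjunction is the conjunction of the negations.
Distribute ~ across |, flipping it to &, and negate each literal.

((~c) & (~c)) & (~a)


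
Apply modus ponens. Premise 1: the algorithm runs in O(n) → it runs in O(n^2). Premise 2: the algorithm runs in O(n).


Modus ponens: from (P → Q) and P, infer Q.
P = 'the algorithm runs in O(n)' is asserted, and P → Q holds, so Q follows.

it runs in O(n^2).


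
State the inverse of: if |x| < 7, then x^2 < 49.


The inverse of (P → Q) is (¬P → ¬Q). It is equivalent to the converse, not to the original.
Here P = '|x| < 7' and Q = 'x^2 < 49'.

If not (|x| < 7), then not (x^2 < 49).


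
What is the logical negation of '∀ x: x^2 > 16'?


¬(∀ x: φ) = ∃ x: ¬φ, and ¬(∃ x: φ) = ∀ x: ¬φ.
Apply to the universal statement.

∃ x: ¬(x^2 > 16)


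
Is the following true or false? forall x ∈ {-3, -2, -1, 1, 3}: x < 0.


Evaluate the predicate on each element: -3:True, -2:True, -1:True, 1:False, 3:False.
Counterexample x = 1 fails the predicate.

False


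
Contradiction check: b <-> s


Truth table over {b, s}:
b | s | φ
---------
F | F | T
T | F | F
F | T | F
T | T | T
Satisfying assignment at row 1: b=F, s=F gives T.

No, it is not a contradiction.


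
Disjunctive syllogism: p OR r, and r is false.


Disjunctive syllogism: from (P ∨ Q) and ¬P, infer Q.
One disjunct, 'r', is ruled out; the other must hold.

p


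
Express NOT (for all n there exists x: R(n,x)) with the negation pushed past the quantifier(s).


Negation flips each quantifier (∀↔∃) and negates the inner predicate.
¬(for all n there exists x: φ) = there exists n for all x: ¬φ.

there exists n for all x: NOT(R(n,x))


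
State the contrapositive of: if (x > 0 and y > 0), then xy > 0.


The contrapositive of (P → Q) is (¬Q → ¬P); it is logically equivalent to the original.
Here P = '(x > 0 and y > 0)' and Q = 'xy > 0'.

If not (xy > 0), then not ((x > 0 and y > 0)).


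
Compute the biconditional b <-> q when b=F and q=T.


Biconditional is true when both operands have the same truth value.
Substitute: b=F, q=T.
F <-> T evaluates to F.

F


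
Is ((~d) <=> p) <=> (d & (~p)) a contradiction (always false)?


Truth table over {d, p}:
d | p | φ
---------
False | False | True
True | False | True
False | True | False
True | True | True
Satisfying assignment at row 1: d=False, p=False gives True.

No, it is not a contradiction.


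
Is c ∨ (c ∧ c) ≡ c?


Compare truth tables:
c | φ | ψ
---------
F | F | F
T | T | T
The columns φ and ψ agree on every row.

Yes, they are logically equivalent.


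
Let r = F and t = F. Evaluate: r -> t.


Implication is false only when antecedent is true and consequent is false.
Substitute: r=F, t=F.
F -> F evaluates to T.

T


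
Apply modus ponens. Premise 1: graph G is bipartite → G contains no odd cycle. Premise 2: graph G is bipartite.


Modus ponens: from (P → Q) and P, infer Q.
P = 'graph G is bipartite' is asserted, and P → Q holds, so Q follows.

G contains no odd cycle.


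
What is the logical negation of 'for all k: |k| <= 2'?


¬(for all x: φ) = there exists x: ¬φ, and ¬(there exists x: φ) = for all x: ¬φ.
Apply to the universal statement.

there exists k: NOT(|k| <= 2)


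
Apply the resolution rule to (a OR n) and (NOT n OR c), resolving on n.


The clauses contain complementary literals n and NOTn.
Resolution eliminates this pair and disjoins the remaining literals (merging duplicates).

(a OR c)


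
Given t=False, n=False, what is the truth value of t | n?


Disjunction is false only when both operands are false.
Substitute: t=False, n=False.
False | False evaluates to False.

False


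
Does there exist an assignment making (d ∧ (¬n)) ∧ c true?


Search for a satisfying assignment over {c, d, n}.
Try c=T, d=T, n=F: the formula evaluates to T.
A satisfying assignment exists.

Satisfiable.


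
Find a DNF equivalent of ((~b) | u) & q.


Step 1: Distribute ∧ over ∨: ((¬b) ∨ u) ∧ q = ((¬b) ∧ q) ∨ (u ∧ q).

((~b) & q) | (u & q)


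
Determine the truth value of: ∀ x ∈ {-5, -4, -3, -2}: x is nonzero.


Evaluate the predicate on each element: -5:T, -4:T, -3:T, -2:T.
Every element satisfies the predicate.

T


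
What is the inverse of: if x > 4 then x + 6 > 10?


The inverse of (P → Q) is (¬P → ¬Q). It is equivalent to the converse, not to the original.
Here P = 'x > 4' and Q = 'x + 6 > 10'.

If not (x > 4), then not (x + 6 > 10).


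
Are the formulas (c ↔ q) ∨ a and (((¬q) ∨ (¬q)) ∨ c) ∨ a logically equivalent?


Compare truth tables:
a | c | q | φ | ψ
-----------------
F | F | F | T | T
T | F | F | T | T
F | T | F | F | T
T | T | F | T | T
F | F | T | F | F
T | F | T | T | T
F | T | T | T | T
T | T | T | T | T
They differ at row 3 (a=F, c=T, q=F): φ=F but ψ=T.

No, they are not logically equivalent.


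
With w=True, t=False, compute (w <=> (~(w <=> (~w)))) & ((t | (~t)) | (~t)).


Substitute w=True, t=False:
~w = False
w <=> (~w) = True <=> False = False
~(w <=> (~w)) = True
w <=> (~(w <=> (~w))) = True <=> True = True
~t = True
t | (~t) = False | True = True
~t = True
(t | (~t)) | (~t) = True | True = True
(w <=> (~(w <=> (~w)))) & ((t | (~t)) | (~t)) = True & True = True

True


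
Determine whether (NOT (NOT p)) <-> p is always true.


Build the truth table over {p}:
p | φ
-----
F | T
T | T
Every row evaluates to true.

Yes, it is a tautology.


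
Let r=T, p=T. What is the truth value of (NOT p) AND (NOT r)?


Substitute r=T, p=T:
NOT p = F
NOT r = F
(NOT p) AND (NOT r) = F AND F = F

F


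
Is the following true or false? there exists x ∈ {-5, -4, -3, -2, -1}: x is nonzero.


Evaluate the predicate on each element: -5:T, -4:T, -3:T, -2:T, -1:T.
Witness x = -5 satisfies the predicate.

T
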